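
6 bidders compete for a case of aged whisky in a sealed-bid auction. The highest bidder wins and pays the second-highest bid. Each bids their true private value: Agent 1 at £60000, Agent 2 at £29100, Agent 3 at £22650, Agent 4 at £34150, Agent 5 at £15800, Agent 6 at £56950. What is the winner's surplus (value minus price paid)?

£3050

Ranking the bids: Agent 1 £60000; Agent 6 £56950; Agent 4 £34150; Agent 2 £29100; Agent 3 £22650; Agent 5 £15800.
Agent 1 wins with the top bid and pays the second-highest, £56950.
Surplus = £60000 − £56950 = £3050.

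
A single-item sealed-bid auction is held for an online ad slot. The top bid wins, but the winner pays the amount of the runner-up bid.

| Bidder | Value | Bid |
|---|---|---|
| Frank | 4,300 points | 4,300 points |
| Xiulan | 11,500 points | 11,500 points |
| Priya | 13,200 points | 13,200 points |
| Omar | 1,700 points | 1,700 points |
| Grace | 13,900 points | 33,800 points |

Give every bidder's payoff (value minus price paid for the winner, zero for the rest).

Frank 0 points, Xiulan 0 points, Priya 0 points, Omar 0 points, Grace 700 points.

Ranking the bids: Grace 33,800 points, then Priya 13,200 points, then Xiulan 11,500 points, then Frank 4,300 points, then Omar 1,700 points.
Grace has the top bid and wins; the price is the second-highest bid, 13,200 points.
Grace's payoff = 13,900 points − 13,200 points = 700 points. All other bidders lose, so their payoff is 0.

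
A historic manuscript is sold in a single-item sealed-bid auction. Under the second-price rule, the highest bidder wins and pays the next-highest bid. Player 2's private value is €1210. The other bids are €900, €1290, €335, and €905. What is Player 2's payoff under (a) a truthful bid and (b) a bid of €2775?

The highest competing bid is €1290.
Bidding truthfully at €1210: the top bid is €1290 (a rival), so Player 2 loses. Payoff = €0.
Bidding €2775: Player 2 has the top bid, wins, and pays the second-highest bid €1290. Payoff = €1210 − €1290 = -€80.
This is the dominant-strategy logic: truthful bidding weakly beats any alternative.

(a) €0  (b) -€80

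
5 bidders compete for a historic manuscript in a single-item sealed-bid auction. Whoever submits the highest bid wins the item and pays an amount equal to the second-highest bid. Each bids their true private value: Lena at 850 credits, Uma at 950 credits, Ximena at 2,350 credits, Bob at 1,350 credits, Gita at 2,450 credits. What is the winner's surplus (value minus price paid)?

Winner's surplus: 100 credits.

Bids in descending order: Gita 2,450 credits; Ximena 2,350 credits; Bob 1,350 credits; Uma 950 credits; Lena 850 credits.
Gita wins with the top bid and pays the second-highest, 2,350 credits.
Surplus = 2,450 credits − 2,350 credits = 100 credits.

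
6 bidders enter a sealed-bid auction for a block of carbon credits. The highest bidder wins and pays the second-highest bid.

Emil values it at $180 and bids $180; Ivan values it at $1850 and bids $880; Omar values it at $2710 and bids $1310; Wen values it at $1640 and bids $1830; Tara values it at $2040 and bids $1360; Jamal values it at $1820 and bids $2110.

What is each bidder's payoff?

Payoffs: Emil $0, Ivan $0, Omar $0, Wen $0, Tara $0, Jamal -$10.

Sorted high to low: Jamal $2110; Wen $1830; Tara $1360; Omar $1310; Ivan $880; Emil $180.
Jamal has the top bid and wins; the price is the second-highest bid, $1830.
Jamal's payoff = $1820 − $1830 = -$10. All other bidders lose, so their payoff is 0.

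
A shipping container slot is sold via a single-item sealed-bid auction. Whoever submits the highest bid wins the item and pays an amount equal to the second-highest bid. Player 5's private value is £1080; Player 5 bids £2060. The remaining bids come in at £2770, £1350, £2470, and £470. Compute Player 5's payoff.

Highest competing bid: £2770.
Player 5's bid £2060 is not the highest, so Player 5 loses, pays nothing, and earns zero payoff.

£0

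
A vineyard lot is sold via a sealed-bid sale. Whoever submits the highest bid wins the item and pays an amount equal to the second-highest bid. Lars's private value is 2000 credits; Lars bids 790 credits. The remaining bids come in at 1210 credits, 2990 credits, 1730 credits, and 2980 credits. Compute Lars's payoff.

Highest competing bid: 2990 credits.
Lars's bid 790 credits is not the highest, so Lars loses, pays nothing, and earns zero payoff.

Payoff = 0 credits.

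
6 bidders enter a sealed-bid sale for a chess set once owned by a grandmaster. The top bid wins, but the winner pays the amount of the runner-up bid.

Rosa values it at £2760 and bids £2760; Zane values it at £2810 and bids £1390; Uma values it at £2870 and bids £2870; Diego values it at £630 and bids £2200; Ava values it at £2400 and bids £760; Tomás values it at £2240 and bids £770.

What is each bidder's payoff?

Sorted high to low: Uma £2870, then Rosa £2760, then Diego £2200, then Zane £1390, then Tomás £770, then Ava £760.
Uma has the top bid and wins; the price is the second-highest bid, £2760.
Uma's payoff = £2870 − £2760 = £110. All other bidders lose, so their payoff is 0.

Rosa £0, Zane £0, Uma £110, Diego £0, Ava £0, Tomás £0.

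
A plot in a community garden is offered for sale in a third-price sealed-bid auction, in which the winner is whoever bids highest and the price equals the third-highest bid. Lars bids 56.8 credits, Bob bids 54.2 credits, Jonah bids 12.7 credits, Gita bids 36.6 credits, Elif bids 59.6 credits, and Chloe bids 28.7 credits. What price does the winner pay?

Ranking the bids: Elif 59.6 credits > Lars 56.8 credits > Bob 54.2 credits > Gita 36.6 credits > Chloe 28.7 credits > Jonah 12.7 credits.
Elif is the highest bidder, so Elif wins.
Under the third-price rule, the price is the third-highest bid: 54.2 credits.

The winner pays 54.2 credits.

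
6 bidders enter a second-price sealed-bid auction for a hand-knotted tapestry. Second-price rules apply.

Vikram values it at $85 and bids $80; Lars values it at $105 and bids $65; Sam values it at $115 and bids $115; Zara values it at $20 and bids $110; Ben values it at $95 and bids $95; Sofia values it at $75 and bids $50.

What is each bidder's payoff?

Payoffs: Vikram $0, Lars $0, Sam $5, Zara $0, Ben $0, Sofia $0.

Sorted high to low: Sam $115 > Zara $110 > Ben $95 > Vikram $80 > Lars $65 > Sofia $50.
Sam has the top bid and wins; the price is the second-highest bid, $110.
Sam's payoff = $115 − $110 = $5. All other bidders lose, so their payoff is 0.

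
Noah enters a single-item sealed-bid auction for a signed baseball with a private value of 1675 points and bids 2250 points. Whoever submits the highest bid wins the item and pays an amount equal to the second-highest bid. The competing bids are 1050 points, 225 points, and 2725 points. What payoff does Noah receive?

Payoff = 0 points.

Highest competing bid: 2725 points.
Noah's bid 2250 points is not the highest, so Noah loses, pays nothing, and earns zero payoff.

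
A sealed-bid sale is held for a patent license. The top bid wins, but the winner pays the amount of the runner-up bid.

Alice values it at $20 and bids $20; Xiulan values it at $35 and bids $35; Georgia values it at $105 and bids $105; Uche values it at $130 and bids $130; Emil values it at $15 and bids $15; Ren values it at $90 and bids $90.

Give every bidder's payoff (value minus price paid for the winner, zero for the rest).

Ranking the bids: Uche $130; Georgia $105; Ren $90; Xiulan $35; Alice $20; Emil $15.
Uche has the top bid and wins; the price is the second-highest bid, $105.
Uche's payoff = $130 − $105 = $25. All other bidders lose, so their payoff is 0.

Alice $0, Xiulan $0, Georgia $0, Uche $25, Emil $0, Ren $0.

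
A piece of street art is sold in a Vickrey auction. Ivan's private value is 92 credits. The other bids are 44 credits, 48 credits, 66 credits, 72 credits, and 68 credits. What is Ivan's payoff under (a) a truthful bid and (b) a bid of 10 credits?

Truthful: 20 credits; alternative: 0 credits.

The highest competing bid is 72 credits.
Bidding truthfully at 92 credits: Ivan has the top bid, wins, and pays the second-highest bid 72 credits. Payoff = 92 credits − 72 credits = 20 credits.
Bidding 10 credits: the top bid is 72 credits (a rival), so Ivan loses. Payoff = 0 credits.
Deviating from a truthful bid can only lose payoff in a second-price auction — never gain.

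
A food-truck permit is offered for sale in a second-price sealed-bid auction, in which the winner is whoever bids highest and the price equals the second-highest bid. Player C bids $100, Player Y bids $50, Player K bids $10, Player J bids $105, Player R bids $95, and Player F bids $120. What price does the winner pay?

$105

Bids in descending order: Player F $120 > Player J $105 > Player C $100 > Player R $95 > Player Y $50 > Player K $10.
Player F is the highest bidder, so Player F wins.
Under the second-price rule, the price is the second-highest bid: $105.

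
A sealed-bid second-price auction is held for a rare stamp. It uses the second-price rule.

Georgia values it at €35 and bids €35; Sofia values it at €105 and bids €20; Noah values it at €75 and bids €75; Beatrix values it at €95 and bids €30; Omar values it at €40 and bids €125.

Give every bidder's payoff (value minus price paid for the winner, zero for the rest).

Bids in descending order: Omar €125; Noah €75; Georgia €35; Beatrix €30; Sofia €20.
Omar has the top bid and wins; the price is the second-highest bid, €75.
Omar's payoff = €40 − €75 = -€35. All other bidders lose, so their payoff is 0.

Georgia €0, Sofia €0, Noah €0, Beatrix €0, Omar -€35.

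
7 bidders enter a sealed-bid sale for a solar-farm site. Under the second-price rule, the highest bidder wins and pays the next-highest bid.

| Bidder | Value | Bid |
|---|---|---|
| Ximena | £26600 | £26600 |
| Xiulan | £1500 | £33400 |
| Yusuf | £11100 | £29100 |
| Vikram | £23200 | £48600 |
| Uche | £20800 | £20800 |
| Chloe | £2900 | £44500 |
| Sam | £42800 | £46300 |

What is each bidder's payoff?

Payoffs: Ximena £0, Xiulan £0, Yusuf £0, Vikram -£23100, Uche £0, Chloe £0, Sam £0.

Ordered from highest: Vikram £48600, then Sam £46300, then Chloe £44500, then Xiulan £33400, then Yusuf £29100, then Ximena £26600, then Uche £20800.
Vikram has the top bid and wins; the price is the second-highest bid, £46300.
Vikram's payoff = £23200 − £46300 = -£23100. All other bidders lose, so their payoff is 0.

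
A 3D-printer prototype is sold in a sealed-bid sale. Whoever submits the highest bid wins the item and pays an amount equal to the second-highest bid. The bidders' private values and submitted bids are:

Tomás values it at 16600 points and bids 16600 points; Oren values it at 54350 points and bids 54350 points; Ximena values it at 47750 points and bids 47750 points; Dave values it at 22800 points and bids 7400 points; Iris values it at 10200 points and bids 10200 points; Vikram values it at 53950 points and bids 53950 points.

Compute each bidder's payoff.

Payoffs: Tomás 0 points, Oren 400 points, Ximena 0 points, Dave 0 points, Iris 0 points, Vikram 0 points.

Ranking the bids: Oren 54350 points, then Vikram 53950 points, then Ximena 47750 points, then Tomás 16600 points, then Iris 10200 points, then Dave 7400 points.
Oren has the top bid and wins; the price is the second-highest bid, 53950 points.
Oren's payoff = 54350 points − 53950 points = 400 points. All other bidders lose, so their payoff is 0.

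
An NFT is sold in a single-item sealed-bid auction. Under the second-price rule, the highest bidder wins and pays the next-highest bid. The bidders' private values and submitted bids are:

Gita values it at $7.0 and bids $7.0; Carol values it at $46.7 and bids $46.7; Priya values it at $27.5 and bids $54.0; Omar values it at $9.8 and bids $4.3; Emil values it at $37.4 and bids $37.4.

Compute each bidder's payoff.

Gita $0.0, Carol $0.0, Priya -$19.2, Omar $0.0, Emil $0.0.

Ranking the bids: Priya $54.0; Carol $46.7; Emil $37.4; Gita $7.0; Omar $4.3.
Priya has the top bid and wins; the price is the second-highest bid, $46.7.
Priya's payoff = $27.5 − $46.7 = -$19.2. All other bidders lose, so their payoff is 0.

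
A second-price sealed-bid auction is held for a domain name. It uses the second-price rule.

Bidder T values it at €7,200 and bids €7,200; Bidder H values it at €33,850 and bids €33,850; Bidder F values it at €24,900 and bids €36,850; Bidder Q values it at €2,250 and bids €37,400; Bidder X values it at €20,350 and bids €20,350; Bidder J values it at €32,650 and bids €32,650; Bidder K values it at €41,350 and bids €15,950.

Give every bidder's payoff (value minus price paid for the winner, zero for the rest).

Bids in descending order: Bidder Q €37,400 > Bidder F €36,850 > Bidder H €33,850 > Bidder J €32,650 > Bidder X €20,350 > Bidder K €15,950 > Bidder T €7,200.
Bidder Q has the top bid and wins; the price is the second-highest bid, €36,850.
Bidder Q's payoff = €2,250 − €36,850 = -€34,600. All other bidders lose, so their payoff is 0.

Payoffs: Bidder T €0, Bidder H €0, Bidder F €0, Bidder Q -€34,600, Bidder X €0, Bidder J €0, Bidder K €0.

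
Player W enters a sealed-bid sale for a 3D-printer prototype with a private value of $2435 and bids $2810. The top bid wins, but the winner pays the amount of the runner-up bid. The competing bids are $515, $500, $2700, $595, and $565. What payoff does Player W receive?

Highest competing bid: $2700.
Player W's bid $2810 is the highest overall, so Player W wins and pays the second-highest bid, $2700.
Payoff = value − price = $2435 − $2700 = -$265.

Payoff = -$265.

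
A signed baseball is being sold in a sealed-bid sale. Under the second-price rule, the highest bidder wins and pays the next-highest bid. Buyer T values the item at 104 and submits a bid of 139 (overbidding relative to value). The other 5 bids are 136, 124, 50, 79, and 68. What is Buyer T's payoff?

Payoff = -32.

Highest competing bid: 136.
Buyer T's bid 139 is the highest overall, so Buyer T wins and pays the second-highest bid, 136.
Payoff = value − price = 104 − 136 = -32.
Overbidding won the item at a price above value — truthful bidding would have avoided this loss.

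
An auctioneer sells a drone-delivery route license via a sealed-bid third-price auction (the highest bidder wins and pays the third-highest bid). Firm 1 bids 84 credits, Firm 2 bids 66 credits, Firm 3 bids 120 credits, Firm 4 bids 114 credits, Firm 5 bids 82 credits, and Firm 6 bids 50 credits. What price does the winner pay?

Ranking the bids: Firm 3 120 credits > Firm 4 114 credits > Firm 1 84 credits > Firm 5 82 credits > Firm 2 66 credits > Firm 6 50 credits.
Firm 3 is the highest bidder, so Firm 3 wins.
Under the third-price rule, the price is the third-highest bid: 84 credits.

Price paid: 84 credits.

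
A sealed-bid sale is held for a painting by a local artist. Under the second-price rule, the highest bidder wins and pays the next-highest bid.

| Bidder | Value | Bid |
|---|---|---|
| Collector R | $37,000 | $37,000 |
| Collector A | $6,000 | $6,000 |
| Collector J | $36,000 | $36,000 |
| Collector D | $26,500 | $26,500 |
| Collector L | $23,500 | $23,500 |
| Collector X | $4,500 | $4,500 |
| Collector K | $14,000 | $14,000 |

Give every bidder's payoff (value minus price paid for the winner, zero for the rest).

Payoffs: Collector R $1,000, Collector A $0, Collector J $0, Collector D $0, Collector L $0, Collector X $0, Collector K $0.

Sorted high to low: Collector R $37,000; Collector J $36,000; Collector D $26,500; Collector L $23,500; Collector K $14,000; Collector A $6,000; Collector X $4,500.
Collector R has the top bid and wins; the price is the second-highest bid, $36,000.
Collector R's payoff = $37,000 − $36,000 = $1,000. All other bidders lose, so their payoff is 0.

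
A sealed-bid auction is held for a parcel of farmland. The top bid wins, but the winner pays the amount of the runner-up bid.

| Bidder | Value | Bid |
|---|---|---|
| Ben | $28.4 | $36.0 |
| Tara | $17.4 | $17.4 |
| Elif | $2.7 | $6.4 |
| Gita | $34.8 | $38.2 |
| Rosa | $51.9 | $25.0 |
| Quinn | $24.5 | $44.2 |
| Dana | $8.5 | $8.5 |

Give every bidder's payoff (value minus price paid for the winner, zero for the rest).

Ordered from highest: Quinn $44.2 > Gita $38.2 > Ben $36.0 > Rosa $25.0 > Tara $17.4 > Dana $8.5 > Elif $6.4.
Quinn has the top bid and wins; the price is the second-highest bid, $38.2.
Quinn's payoff = $24.5 − $38.2 = -$13.7. All other bidders lose, so their payoff is 0.

Payoffs: Ben $0.0, Tara $0.0, Elif $0.0, Gita $0.0, Rosa $0.0, Quinn -$13.7, Dana $0.0.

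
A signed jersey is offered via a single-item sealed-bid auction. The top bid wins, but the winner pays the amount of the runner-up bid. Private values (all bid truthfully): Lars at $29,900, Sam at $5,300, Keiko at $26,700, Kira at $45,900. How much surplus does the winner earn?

Sorted high to low: Kira $45,900; Lars $29,900; Keiko $26,700; Sam $5,300.
Kira wins with the top bid and pays the second-highest, $29,900.
Surplus = $45,900 − $29,900 = $16,000.

$16,000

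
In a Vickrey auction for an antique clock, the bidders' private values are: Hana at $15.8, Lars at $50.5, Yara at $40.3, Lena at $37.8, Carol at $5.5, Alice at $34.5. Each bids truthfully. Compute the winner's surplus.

$10.2

Sorted high to low: Lars $50.5; Yara $40.3; Lena $37.8; Alice $34.5; Hana $15.8; Carol $5.5.
Lars wins with the top bid and pays the second-highest, $40.3.
Surplus = $50.5 − $40.3 = $10.2.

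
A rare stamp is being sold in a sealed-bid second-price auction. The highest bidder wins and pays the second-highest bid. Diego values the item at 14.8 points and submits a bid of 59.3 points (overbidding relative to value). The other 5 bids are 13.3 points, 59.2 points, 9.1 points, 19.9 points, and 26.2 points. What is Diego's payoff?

-44.4 points

Highest competing bid: 59.2 points.
Diego's bid 59.3 points is the highest overall, so Diego wins and pays the second-highest bid, 59.2 points.
Payoff = value − price = 14.8 points − 59.2 points = -44.4 points.
Overbidding won the item at a price above value — truthful bidding would have avoided this loss.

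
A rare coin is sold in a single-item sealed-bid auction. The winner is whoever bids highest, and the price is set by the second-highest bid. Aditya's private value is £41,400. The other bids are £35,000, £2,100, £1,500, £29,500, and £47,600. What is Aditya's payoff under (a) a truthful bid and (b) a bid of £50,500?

(a) £0  (b) -£6,200

The highest competing bid is £47,600.
Bidding truthfully at £41,400: the top bid is £47,600 (a rival), so Aditya loses. Payoff = £0.
Bidding £50,500: Aditya has the top bid, wins, and pays the second-highest bid £47,600. Payoff = £41,400 − £47,600 = -£6,200.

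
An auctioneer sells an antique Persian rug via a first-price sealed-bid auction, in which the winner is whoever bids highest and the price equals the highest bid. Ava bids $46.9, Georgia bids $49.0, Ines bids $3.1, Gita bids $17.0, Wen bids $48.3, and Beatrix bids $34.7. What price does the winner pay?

Bids in descending order: Georgia $49.0, then Wen $48.3, then Ava $46.9, then Beatrix $34.7, then Gita $17.0, then Ines $3.1.
Georgia is the highest bidder, so Georgia wins.
Under the first-price rule, the price is the highest bid: $49.0.

Price paid: $49.0.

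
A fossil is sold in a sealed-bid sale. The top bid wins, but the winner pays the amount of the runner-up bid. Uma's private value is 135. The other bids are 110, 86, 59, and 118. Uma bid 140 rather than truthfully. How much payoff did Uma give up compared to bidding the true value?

The highest competing bid is 118.
Bidding truthfully at 135: Uma has the top bid, wins, and pays the second-highest bid 118. Payoff = 135 − 118 = 17.
Bidding 140: Uma has the top bid, wins, and pays the second-highest bid 118. Payoff = 135 − 118 = 17.
Regret = truthful payoff − actual payoff = 17 − 17 = 0.

0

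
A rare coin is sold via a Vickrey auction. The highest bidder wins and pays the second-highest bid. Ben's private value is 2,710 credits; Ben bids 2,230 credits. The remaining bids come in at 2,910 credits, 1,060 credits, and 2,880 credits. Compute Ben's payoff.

Highest competing bid: 2,910 credits.
Ben's bid 2,230 credits is not the highest, so Ben loses, pays nothing, and earns zero payoff.

0 credits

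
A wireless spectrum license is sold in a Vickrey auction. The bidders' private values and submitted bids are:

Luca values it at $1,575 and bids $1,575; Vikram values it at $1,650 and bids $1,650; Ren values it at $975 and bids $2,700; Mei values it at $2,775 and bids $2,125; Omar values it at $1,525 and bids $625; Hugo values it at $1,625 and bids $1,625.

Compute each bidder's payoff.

Luca $0, Vikram $0, Ren -$1,150, Mei $0, Omar $0, Hugo $0.

Bids in descending order: Ren $2,700 > Mei $2,125 > Vikram $1,650 > Hugo $1,625 > Luca $1,575 > Omar $625.
Ren has the top bid and wins; the price is the second-highest bid, $2,125.
Ren's payoff = $975 − $2,125 = -$1,150. All other bidders lose, so their payoff is 0.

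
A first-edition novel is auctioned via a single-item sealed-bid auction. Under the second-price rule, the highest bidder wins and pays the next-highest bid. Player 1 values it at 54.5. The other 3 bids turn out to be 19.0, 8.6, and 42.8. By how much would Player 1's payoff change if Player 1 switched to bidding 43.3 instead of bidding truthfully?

The highest competing bid is 42.8.
Bidding truthfully at 54.5: Player 1 has the top bid, wins, and pays the second-highest bid 42.8. Payoff = 54.5 − 42.8 = 11.7.
Bidding 43.3: Player 1 has the top bid, wins, and pays the second-highest bid 42.8. Payoff = 54.5 − 42.8 = 11.7.
Change = 11.7 − 11.7 = 0.0.
The bid only affects whether you win, not the price — here both bids land on the same side of the top rival bid, so the deviation is payoff-neutral.

0.0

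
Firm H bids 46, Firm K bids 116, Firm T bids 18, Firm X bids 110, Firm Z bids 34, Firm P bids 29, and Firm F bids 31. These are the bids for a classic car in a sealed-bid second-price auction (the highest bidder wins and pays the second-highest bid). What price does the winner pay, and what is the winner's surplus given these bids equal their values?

Bids in descending order: Firm K 116; Firm X 110; Firm H 46; Firm Z 34; Firm F 31; Firm P 29; Firm T 18.
Firm K is the highest bidder, so Firm K wins.
Under the second-price rule, the price is the second-highest bid: 110.
Surplus = 116 − 110 = 6.

The winner pays 110 for a surplus of 6.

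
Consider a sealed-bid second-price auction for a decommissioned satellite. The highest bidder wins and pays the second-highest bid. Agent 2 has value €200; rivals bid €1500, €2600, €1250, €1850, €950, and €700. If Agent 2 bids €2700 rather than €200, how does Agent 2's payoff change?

-€2400

The highest competing bid is €2600.
Bidding truthfully at €200: the top bid is €2600 (a rival), so Agent 2 loses. Payoff = €0.
Bidding €2700: Agent 2 has the top bid, wins, and pays the second-highest bid €2600. Payoff = €200 − €2600 = -€2400.
Change = -€2400 − €0 = -€2400.
Deviating from a truthful bid can only lose payoff in a second-price auction — never gain.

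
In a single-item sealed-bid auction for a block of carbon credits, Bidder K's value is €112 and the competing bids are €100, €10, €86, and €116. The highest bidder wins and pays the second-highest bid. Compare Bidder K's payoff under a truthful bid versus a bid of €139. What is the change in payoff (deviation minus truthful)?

Payoff change: -€4.

The highest competing bid is €116.
Bidding truthfully at €112: the top bid is €116 (a rival), so Bidder K loses. Payoff = €0.
Bidding €139: Bidder K has the top bid, wins, and pays the second-highest bid €116. Payoff = €112 − €116 = -€4.
Change = -€4 − €0 = -€4.
This is the dominant-strategy logic: truthful bidding weakly beats any alternative.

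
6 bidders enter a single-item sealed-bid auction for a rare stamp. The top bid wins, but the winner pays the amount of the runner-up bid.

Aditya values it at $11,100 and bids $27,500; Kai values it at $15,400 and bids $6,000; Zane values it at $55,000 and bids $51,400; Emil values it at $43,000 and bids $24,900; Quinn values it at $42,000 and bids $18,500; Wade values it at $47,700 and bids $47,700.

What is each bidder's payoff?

Bids in descending order: Zane $51,400, then Wade $47,700, then Aditya $27,500, then Emil $24,900, then Quinn $18,500, then Kai $6,000.
Zane has the top bid and wins; the price is the second-highest bid, $47,700.
Zane's payoff = $55,000 − $47,700 = $7,300. All other bidders lose, so their payoff is 0.

Aditya $0, Kai $0, Zane $7,300, Emil $0, Quinn $0, Wade $0.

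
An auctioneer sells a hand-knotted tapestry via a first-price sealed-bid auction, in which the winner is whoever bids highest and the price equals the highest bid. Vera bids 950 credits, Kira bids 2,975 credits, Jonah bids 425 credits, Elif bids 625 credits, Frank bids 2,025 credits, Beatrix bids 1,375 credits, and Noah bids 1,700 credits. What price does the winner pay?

Bids in descending order: Kira 2,975 credits; Frank 2,025 credits; Noah 1,700 credits; Beatrix 1,375 credits; Vera 950 credits; Elif 625 credits; Jonah 425 credits.
Kira is the highest bidder, so Kira wins.
Under the first-price rule, the price is the highest bid: 2,975 credits.

The winner pays 2,975 credits.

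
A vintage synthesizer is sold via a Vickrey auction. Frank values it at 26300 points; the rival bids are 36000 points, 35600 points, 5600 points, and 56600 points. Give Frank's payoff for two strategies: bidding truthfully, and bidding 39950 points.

The highest competing bid is 56600 points.
Bidding truthfully at 26300 points: the top bid is 56600 points (a rival), so Frank loses. Payoff = 0 points.
Bidding 39950 points: the top bid is 56600 points (a rival), so Frank loses. Payoff = 0 points.

Truthful: 0 points; alternative: 0 points.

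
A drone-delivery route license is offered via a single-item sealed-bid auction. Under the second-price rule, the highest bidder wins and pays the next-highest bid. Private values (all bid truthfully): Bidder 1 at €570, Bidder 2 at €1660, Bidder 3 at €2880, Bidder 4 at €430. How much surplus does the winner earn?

Ordered from highest: Bidder 3 €2880; Bidder 2 €1660; Bidder 1 €570; Bidder 4 €430.
Bidder 3 wins with the top bid and pays the second-highest, €1660.
Surplus = €2880 − €1660 = €1220.

Surplus = €1220.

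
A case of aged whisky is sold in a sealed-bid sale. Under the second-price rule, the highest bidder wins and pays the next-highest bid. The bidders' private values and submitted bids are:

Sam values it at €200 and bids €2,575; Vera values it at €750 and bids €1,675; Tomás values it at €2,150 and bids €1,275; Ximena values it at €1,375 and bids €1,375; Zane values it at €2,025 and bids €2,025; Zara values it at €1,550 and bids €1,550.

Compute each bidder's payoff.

Sam -€1,825, Vera €0, Tomás €0, Ximena €0, Zane €0, Zara €0.

Ranking the bids: Sam €2,575 > Zane €2,025 > Vera €1,675 > Zara €1,550 > Ximena €1,375 > Tomás €1,275.
Sam has the top bid and wins; the price is the second-highest bid, €2,025.
Sam's payoff = €200 − €2,025 = -€1,825. All other bidders lose, so their payoff is 0.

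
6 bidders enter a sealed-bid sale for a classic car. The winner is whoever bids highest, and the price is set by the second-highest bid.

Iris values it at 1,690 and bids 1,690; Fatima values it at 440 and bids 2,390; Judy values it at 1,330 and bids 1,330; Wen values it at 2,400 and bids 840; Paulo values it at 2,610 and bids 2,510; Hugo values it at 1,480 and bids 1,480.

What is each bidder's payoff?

Bids in descending order: Paulo 2,510, then Fatima 2,390, then Iris 1,690, then Hugo 1,480, then Judy 1,330, then Wen 840.
Paulo has the top bid and wins; the price is the second-highest bid, 2,390.
Paulo's payoff = 2,610 − 2,390 = 220. All other bidders lose, so their payoff is 0.

Iris 0, Fatima 0, Judy 0, Wen 0, Paulo 220, Hugo 0.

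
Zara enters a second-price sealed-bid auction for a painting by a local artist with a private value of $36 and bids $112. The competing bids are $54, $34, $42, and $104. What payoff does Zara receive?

Highest competing bid: $104.
Zara's bid $112 is the highest overall, so Zara wins and pays the second-highest bid, $104.
Payoff = value − price = $36 − $104 = -$68.

Payoff = -$68.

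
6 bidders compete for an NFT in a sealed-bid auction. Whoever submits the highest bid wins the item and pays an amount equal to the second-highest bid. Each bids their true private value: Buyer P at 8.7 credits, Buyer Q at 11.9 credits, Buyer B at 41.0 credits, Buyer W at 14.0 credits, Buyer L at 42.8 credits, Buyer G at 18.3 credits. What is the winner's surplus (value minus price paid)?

Sorted high to low: Buyer L 42.8 credits; Buyer B 41.0 credits; Buyer G 18.3 credits; Buyer W 14.0 credits; Buyer Q 11.9 credits; Buyer P 8.7 credits.
Buyer L wins with the top bid and pays the second-highest, 41.0 credits.
Surplus = 42.8 credits − 41.0 credits = 1.8 credits.

1.8 credits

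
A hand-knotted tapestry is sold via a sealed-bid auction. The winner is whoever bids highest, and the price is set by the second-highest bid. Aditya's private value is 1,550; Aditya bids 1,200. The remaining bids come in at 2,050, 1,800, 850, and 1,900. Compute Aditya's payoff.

Aditya's payoff: 0.

Highest competing bid: 2,050.
Aditya's bid 1,200 is not the highest, so Aditya loses, pays nothing, and earns zero payoff.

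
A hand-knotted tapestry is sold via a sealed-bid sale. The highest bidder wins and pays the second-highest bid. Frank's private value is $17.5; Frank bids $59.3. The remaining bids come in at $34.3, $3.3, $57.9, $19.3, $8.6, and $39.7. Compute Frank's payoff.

Highest competing bid: $57.9.
Frank's bid $59.3 is the highest overall, so Frank wins and pays the second-highest bid, $57.9.
Payoff = value − price = $17.5 − $57.9 = -$40.4.

Frank's payoff: -$40.4.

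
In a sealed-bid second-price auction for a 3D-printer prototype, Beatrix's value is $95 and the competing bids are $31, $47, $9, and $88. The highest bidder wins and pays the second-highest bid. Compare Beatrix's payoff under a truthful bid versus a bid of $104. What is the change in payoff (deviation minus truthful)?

The highest competing bid is $88.
Bidding truthfully at $95: Beatrix has the top bid, wins, and pays the second-highest bid $88. Payoff = $95 − $88 = $7.
Bidding $104: Beatrix has the top bid, wins, and pays the second-highest bid $88. Payoff = $95 − $88 = $7.
Change = $7 − $7 = $0.
The bid only affects whether you win, not the price — here both bids land on the same side of the top rival bid, so the deviation is payoff-neutral.

Change in payoff: $0.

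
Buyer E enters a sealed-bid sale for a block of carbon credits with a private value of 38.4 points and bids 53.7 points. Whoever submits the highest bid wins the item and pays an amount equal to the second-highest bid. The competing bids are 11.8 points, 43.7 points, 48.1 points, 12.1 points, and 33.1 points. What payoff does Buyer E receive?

-9.7 points

Highest competing bid: 48.1 points.
Buyer E's bid 53.7 points is the highest overall, so Buyer E wins and pays the second-highest bid, 48.1 points.
Payoff = value − price = 38.4 points − 48.1 points = -9.7 points.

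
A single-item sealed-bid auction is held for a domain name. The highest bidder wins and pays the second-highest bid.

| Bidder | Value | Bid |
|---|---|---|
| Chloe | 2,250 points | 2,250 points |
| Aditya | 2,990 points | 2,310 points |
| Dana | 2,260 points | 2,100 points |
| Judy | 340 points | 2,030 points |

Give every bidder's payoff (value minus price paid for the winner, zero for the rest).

Ranking the bids: Aditya 2,310 points > Chloe 2,250 points > Dana 2,100 points > Judy 2,030 points.
Aditya has the top bid and wins; the price is the second-highest bid, 2,250 points.
Aditya's payoff = 2,990 points − 2,250 points = 740 points. All other bidders lose, so their payoff is 0.

Chloe 0 points, Aditya 740 points, Dana 0 points, Judy 0 points.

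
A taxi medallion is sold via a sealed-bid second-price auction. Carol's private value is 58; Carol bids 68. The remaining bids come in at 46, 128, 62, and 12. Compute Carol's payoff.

Highest competing bid: 128.
Carol's bid 68 is not the highest, so Carol loses, pays nothing, and earns zero payoff.

Payoff = 0.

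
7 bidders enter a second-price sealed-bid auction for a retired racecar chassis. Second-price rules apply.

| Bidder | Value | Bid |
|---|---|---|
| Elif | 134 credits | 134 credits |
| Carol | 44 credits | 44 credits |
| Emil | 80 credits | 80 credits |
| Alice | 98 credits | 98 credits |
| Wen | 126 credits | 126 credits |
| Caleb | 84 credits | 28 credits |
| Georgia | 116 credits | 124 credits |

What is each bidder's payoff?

Payoffs: Elif 8 credits, Carol 0 credits, Emil 0 credits, Alice 0 credits, Wen 0 credits, Caleb 0 credits, Georgia 0 credits.

Ranking the bids: Elif 134 credits, then Wen 126 credits, then Georgia 124 credits, then Alice 98 credits, then Emil 80 credits, then Carol 44 credits, then Caleb 28 credits.
Elif has the top bid and wins; the price is the second-highest bid, 126 credits.
Elif's payoff = 134 credits − 126 credits = 8 credits. All other bidders lose, so their payoff is 0.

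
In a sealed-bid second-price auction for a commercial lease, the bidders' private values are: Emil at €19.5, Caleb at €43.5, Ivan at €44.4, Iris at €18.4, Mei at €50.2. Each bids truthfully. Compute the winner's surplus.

Sorted high to low: Mei €50.2 > Ivan €44.4 > Caleb €43.5 > Emil €19.5 > Iris €18.4.
Mei wins with the top bid and pays the second-highest, €44.4.
Surplus = €50.2 − €44.4 = €5.8.

Winner's surplus: €5.8.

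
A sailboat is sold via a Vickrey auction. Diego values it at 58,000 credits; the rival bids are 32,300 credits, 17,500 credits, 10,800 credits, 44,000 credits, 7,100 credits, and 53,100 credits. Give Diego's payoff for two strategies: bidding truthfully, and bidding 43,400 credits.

The highest competing bid is 53,100 credits.
Bidding truthfully at 58,000 credits: Diego has the top bid, wins, and pays the second-highest bid 53,100 credits. Payoff = 58,000 credits − 53,100 credits = 4,900 credits.
Bidding 43,400 credits: the top bid is 53,100 credits (a rival), so Diego loses. Payoff = 0 credits.
This is the dominant-strategy logic: truthful bidding weakly beats any alternative.

Truthful: 4,900 credits; alternative: 0 credits.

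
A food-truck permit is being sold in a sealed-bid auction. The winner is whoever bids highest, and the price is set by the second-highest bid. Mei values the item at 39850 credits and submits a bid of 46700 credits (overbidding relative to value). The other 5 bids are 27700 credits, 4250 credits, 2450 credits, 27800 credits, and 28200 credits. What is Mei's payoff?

Mei's payoff: 11650 credits.

Highest competing bid: 28200 credits.
Mei's bid 46700 credits is the highest overall, so Mei wins and pays the second-highest bid, 28200 credits.
Payoff = value − price = 39850 credits − 28200 credits = 11650 credits.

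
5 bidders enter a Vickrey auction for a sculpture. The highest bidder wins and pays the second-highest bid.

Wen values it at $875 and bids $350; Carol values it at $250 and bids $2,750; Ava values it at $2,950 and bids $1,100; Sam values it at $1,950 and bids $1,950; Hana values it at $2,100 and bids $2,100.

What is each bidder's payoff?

Wen $0, Carol -$1,850, Ava $0, Sam $0, Hana $0.

Bids in descending order: Carol $2,750; Hana $2,100; Sam $1,950; Ava $1,100; Wen $350.
Carol has the top bid and wins; the price is the second-highest bid, $2,100.
Carol's payoff = $250 − $2,100 = -$1,850. All other bidders lose, so their payoff is 0.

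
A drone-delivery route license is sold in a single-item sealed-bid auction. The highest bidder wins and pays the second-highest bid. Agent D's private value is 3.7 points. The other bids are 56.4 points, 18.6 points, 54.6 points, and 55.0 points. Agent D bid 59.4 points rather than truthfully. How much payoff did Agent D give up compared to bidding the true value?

Regret: 52.7 points.

The highest competing bid is 56.4 points.
Bidding truthfully at 3.7 points: the top bid is 56.4 points (a rival), so Agent D loses. Payoff = 0.0 points.
Bidding 59.4 points: Agent D has the top bid, wins, and pays the second-highest bid 56.4 points. Payoff = 3.7 points − 56.4 points = -52.7 points.
Regret = truthful payoff − actual payoff = 0.0 points − -52.7 points = 52.7 points.
Deviating from a truthful bid can only lose payoff in a second-price auction — never gain.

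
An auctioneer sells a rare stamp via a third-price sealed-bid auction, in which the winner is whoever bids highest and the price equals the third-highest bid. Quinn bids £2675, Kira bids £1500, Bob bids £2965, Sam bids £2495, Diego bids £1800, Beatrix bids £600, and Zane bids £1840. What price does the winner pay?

Ranking the bids: Bob £2965; Quinn £2675; Sam £2495; Zane £1840; Diego £1800; Kira £1500; Beatrix £600.
Bob is the highest bidder, so Bob wins.
Under the third-price rule, the price is the third-highest bid: £2495.

Price paid: £2495.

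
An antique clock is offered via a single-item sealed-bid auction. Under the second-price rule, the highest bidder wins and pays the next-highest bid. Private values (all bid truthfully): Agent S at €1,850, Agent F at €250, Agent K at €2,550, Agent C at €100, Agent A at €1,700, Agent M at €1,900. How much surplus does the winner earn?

Bids in descending order: Agent K €2,550 > Agent M €1,900 > Agent S €1,850 > Agent A €1,700 > Agent F €250 > Agent C €100.
Agent K wins with the top bid and pays the second-highest, €1,900.
Surplus = €2,550 − €1,900 = €650.

Surplus = €650.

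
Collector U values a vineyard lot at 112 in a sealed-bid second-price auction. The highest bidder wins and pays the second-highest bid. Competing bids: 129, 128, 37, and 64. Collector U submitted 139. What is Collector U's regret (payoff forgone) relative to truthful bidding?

Regret: 17.

The highest competing bid is 129.
Bidding truthfully at 112: the top bid is 129 (a rival), so Collector U loses. Payoff = 0.
Bidding 139: Collector U has the top bid, wins, and pays the second-highest bid 129. Payoff = 112 − 129 = -17.
Regret = truthful payoff − actual payoff = 0 − -17 = 17.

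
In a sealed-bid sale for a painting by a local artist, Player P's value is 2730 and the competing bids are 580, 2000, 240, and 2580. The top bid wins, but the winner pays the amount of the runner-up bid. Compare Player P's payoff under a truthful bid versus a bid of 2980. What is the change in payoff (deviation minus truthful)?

Change in payoff: 0.

The highest competing bid is 2580.
Bidding truthfully at 2730: Player P has the top bid, wins, and pays the second-highest bid 2580. Payoff = 2730 − 2580 = 150.
Bidding 2980: Player P has the top bid, wins, and pays the second-highest bid 2580. Payoff = 2730 − 2580 = 150.
Change = 150 − 150 = 0.
The bid only affects whether you win, not the price — here both bids land on the same side of the top rival bid, so the deviation is payoff-neutral.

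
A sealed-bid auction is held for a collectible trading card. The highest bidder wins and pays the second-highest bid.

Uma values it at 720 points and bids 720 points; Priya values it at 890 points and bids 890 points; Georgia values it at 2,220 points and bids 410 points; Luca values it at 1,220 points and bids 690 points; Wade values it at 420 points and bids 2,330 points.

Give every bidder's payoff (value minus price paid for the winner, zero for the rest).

Uma 0 points, Priya 0 points, Georgia 0 points, Luca 0 points, Wade -470 points.

Ranking the bids: Wade 2,330 points > Priya 890 points > Uma 720 points > Luca 690 points > Georgia 410 points.
Wade has the top bid and wins; the price is the second-highest bid, 890 points.
Wade's payoff = 420 points − 890 points = -470 points. All other bidders lose, so their payoff is 0.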